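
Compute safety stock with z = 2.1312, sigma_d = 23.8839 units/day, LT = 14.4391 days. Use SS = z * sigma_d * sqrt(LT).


sqrt(LT) = sqrt(14.4391) = 3.7999
SS = 2.1312 * 23.8839 * 3.7999 = 193.4192

193.4192 units


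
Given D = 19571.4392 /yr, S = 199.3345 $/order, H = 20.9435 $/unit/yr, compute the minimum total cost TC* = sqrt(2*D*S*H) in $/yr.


2*D*S*H = 163412205.2586
TC* = sqrt(163412205.2586) = 12783.2783

12783.2783 $/yr


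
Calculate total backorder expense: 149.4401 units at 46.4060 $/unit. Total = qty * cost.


Total = 149.4401 * 46.4060 = 6934.9173

6934.9173 $


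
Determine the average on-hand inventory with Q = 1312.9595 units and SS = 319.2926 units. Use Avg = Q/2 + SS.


Q/2 = 656.4797
Avg = 656.4797 + 319.2926 = 975.7723

975.7723 units


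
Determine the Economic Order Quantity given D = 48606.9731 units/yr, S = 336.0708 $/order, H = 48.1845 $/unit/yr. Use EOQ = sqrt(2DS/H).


2*D*S = 2 * 48606.9731 * 336.0708 = 32670768.6706
2*D*S/H = 678034.8176
EOQ = sqrt(678034.8176) = 823.4287

823.4287 units


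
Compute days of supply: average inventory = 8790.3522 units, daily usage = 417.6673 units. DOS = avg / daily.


DOS = 8790.3522 / 417.6673 = 21.0463

21.0463 days


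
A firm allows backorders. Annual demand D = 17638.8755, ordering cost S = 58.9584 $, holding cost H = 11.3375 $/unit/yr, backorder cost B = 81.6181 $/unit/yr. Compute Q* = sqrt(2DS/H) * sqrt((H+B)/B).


sqrt(2DS/H) = 428.3163
sqrt((H+B)/B) = 1.0672
Q* = 428.3163 * 1.0672 = 457.0979

457.0979 units


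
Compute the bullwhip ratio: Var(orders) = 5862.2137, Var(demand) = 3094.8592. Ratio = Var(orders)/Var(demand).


BW = 5862.2137 / 3094.8592 = 1.8942

1.8942


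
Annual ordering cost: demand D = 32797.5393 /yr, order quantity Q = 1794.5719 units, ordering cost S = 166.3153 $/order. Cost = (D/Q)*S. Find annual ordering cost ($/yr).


Number of orders = D/Q = 18.2760
Cost = 18.2760 * 166.3153 = 3039.5732

3039.5732 $/yr


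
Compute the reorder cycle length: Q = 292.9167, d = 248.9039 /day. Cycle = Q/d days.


Cycle = 292.9167 / 248.9039 = 1.1768

1.1768 days


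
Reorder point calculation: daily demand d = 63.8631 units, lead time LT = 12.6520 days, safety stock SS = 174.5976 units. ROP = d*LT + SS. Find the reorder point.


d*LT = 63.8631 * 12.6520 = 807.9959
ROP = 807.9959 + 174.5976 = 982.5935

982.5935 units


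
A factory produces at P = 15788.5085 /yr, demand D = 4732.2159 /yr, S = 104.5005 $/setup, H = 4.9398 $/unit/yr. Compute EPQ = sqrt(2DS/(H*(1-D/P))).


1 - D/P = 1 - 0.2997 = 0.7003
H*(1-D/P) = 3.4592
2DS = 989037.8553
EPQ = sqrt(285913.8084) = 534.7091

534.7091 units


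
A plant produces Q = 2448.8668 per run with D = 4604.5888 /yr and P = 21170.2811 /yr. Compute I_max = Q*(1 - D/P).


D/P = 0.2175
1 - D/P = 0.7825
I_max = 2448.8668 * 0.7825 = 1916.2322

1916.2322 units


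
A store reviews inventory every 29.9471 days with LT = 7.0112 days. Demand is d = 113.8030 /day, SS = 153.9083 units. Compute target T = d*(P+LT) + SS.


P + LT = 36.9583
d*(P+LT) = 113.8030 * 36.9583 = 4205.9654
T = 4205.9654 + 153.9083 = 4359.8737

4359.8737 units


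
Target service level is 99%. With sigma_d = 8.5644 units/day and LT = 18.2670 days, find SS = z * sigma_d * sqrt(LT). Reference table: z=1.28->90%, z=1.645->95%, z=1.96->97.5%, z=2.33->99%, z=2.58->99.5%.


From the table, SL = 99% corresponds to z = 2.33
sqrt(LT) = sqrt(18.2670) = 4.2740
SS = 2.33 * 8.5644 * 4.2740 = 85.2877

85.2877 units


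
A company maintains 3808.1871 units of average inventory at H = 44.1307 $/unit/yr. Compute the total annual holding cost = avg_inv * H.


Cost = 3808.1871 * 44.1307 = 168057.9625

168057.9625 $/yr


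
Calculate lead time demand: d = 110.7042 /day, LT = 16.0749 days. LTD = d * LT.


LTD = 110.7042 * 16.0749 = 1779.5589

1779.5589 units


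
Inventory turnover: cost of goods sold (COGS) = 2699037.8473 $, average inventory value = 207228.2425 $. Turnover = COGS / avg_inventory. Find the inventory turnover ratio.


Turnover = 2699037.8473 / 207228.2425 = 13.0245

13.0245


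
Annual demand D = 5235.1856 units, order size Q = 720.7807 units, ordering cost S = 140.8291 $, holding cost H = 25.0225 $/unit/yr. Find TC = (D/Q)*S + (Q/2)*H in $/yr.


Ordering cost = D*S/Q = 1022.8721
Holding cost = Q*H/2 = 9017.8675
TC = 1022.8721 + 9017.8675 = 10040.7396

10040.7396 $/yr


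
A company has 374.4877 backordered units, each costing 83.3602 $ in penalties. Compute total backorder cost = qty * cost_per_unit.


Total = 374.4877 * 83.3602 = 31217.3696

31217.3696 $


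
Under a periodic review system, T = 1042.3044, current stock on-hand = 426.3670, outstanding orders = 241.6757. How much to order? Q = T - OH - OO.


Inventory position = OH + OO = 426.3670 + 241.6757 = 668.0427
Q = 1042.3044 - 668.0427 = 374.2617

374.2617 units


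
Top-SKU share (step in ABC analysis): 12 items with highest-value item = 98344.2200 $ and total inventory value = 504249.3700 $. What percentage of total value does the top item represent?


Top item = 98344.2200
Total = 504249.3700
Percentage = 98344.2200 / 504249.3700 * 100 = 19.5031

19.5031%


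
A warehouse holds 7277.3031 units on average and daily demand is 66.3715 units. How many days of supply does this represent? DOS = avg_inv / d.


DOS = 7277.3031 / 66.3715 = 109.6450

109.6450 days


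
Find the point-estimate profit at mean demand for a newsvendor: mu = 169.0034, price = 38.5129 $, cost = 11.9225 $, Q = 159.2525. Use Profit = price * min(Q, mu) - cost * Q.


Sales at mu = min(159.2525, 169.0034) = 159.2525
Revenue = 38.5129 * 159.2525 = 6133.2756
Total cost = 11.9225 * 159.2525 = 1898.6879
Profit = 6133.2756 - 1898.6879 = 4234.5877

4234.5877 $


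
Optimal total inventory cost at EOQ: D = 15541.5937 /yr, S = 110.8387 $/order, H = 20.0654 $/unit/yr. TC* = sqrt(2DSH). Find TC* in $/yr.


2*D*S*H = 69129719.0589
TC* = sqrt(69129719.0589) = 8314.4284

8314.4284 $/yr


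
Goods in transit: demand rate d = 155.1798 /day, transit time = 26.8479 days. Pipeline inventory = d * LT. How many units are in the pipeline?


Pipeline = 155.1798 * 26.8479 = 4166.2518

4166.2518 units


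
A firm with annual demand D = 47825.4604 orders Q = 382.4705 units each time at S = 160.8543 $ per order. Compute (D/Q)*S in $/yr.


Number of orders = D/Q = 125.0435
Cost = 125.0435 * 160.8543 = 20113.7890

20113.7890 $/yr


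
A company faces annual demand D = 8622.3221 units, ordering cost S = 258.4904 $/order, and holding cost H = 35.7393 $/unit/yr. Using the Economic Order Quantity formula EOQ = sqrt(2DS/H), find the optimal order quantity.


2*D*S = 2 * 8622.3221 * 258.4904 = 4457574.9771
2*D*S/H = 124724.7421
EOQ = sqrt(124724.7421) = 353.1639

353.1639 units


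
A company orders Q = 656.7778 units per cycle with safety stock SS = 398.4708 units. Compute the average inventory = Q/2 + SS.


Q/2 = 328.3889
Avg = 328.3889 + 398.4708 = 726.8597

726.8597 units


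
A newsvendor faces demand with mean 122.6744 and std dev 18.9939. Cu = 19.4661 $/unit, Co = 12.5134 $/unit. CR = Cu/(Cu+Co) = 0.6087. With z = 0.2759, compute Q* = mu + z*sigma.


CR = Cu/(Cu+Co) = 19.4661/(19.4661+12.5134) = 0.6087
z = 0.2759
Q* = 122.6744 + 0.2759 * 18.9939 = 127.9148

127.9148 units


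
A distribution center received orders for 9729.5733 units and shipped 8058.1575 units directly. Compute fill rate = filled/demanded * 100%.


FR = 8058.1575 / 9729.5733 * 100 = 82.8213

82.8213%


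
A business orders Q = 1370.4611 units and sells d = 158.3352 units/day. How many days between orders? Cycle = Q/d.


Cycle = 1370.4611 / 158.3352 = 8.6554

8.6554 days


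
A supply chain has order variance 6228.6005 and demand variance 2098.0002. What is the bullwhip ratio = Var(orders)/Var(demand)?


BW = 6228.6005 / 2098.0002 = 2.9688

2.9688


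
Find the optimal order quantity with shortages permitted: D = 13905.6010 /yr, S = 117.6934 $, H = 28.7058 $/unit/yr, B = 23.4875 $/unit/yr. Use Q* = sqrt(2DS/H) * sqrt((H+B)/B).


sqrt(2DS/H) = 337.6767
sqrt((H+B)/B) = 1.4907
Q* = 337.6767 * 1.4907 = 503.3732

503.3732 units


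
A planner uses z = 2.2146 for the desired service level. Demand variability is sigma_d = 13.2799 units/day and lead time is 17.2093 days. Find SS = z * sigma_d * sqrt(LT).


sqrt(LT) = sqrt(17.2093) = 4.1484
SS = 2.2146 * 13.2799 * 4.1484 = 122.0033

122.0033 units


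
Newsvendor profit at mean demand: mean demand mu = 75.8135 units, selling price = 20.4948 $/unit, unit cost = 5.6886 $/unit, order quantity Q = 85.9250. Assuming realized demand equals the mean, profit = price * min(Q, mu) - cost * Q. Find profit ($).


Sales at mu = min(85.9250, 75.8135) = 75.8135
Revenue = 20.4948 * 75.8135 = 1553.7825
Total cost = 5.6886 * 85.9250 = 488.7930
Profit = 1553.7825 - 488.7930 = 1064.9896

1064.9896 $


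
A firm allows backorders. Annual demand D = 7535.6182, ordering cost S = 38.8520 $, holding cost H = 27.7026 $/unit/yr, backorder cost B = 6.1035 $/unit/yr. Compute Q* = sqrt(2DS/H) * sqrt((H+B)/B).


sqrt(2DS/H) = 145.3854
sqrt((H+B)/B) = 2.3535
Q* = 145.3854 * 2.3535 = 342.1598

342.1598 units


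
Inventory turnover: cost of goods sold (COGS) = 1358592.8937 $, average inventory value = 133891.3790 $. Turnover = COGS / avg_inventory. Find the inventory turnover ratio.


Turnover = 1358592.8937 / 133891.3790 = 10.1470

10.1470


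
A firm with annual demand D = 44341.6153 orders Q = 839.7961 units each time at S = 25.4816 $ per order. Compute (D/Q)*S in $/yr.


Number of orders = D/Q = 52.8005
Cost = 52.8005 * 25.4816 = 1345.4400

1345.4400 $/yr


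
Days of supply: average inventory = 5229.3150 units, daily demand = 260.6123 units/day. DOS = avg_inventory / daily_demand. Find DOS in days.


DOS = 5229.3150 / 260.6123 = 20.0655

20.0655 days


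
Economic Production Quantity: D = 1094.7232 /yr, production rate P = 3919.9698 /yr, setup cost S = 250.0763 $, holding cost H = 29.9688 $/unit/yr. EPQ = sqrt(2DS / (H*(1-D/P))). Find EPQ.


1 - D/P = 1 - 0.2793 = 0.7207
H*(1-D/P) = 21.5995
2DS = 547528.6548
EPQ = sqrt(25349.1767) = 159.2142

159.2142 units


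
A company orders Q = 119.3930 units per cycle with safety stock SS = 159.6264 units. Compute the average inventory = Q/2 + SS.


Q/2 = 59.6965
Avg = 59.6965 + 159.6264 = 219.3229

219.3229 units


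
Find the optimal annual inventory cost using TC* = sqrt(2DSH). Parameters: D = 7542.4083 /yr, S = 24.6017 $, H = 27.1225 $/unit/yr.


2*D*S*H = 10065488.8150
TC* = sqrt(10065488.8150) = 3172.6155

3172.6155 $/yr


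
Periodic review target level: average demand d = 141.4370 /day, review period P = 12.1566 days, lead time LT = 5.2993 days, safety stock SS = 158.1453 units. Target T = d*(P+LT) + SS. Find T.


P + LT = 17.4559
d*(P+LT) = 141.4370 * 17.4559 = 2468.9101
T = 2468.9101 + 158.1453 = 2627.0554

2627.0554 units


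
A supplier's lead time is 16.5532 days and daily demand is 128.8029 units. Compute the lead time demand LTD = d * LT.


LTD = 128.8029 * 16.5532 = 2132.1002

2132.1002 units


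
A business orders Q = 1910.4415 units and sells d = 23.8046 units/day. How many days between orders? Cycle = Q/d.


Cycle = 1910.4415 / 23.8046 = 80.2551

80.2551 days


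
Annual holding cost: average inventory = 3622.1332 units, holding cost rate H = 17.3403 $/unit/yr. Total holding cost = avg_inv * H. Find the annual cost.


Cost = 3622.1332 * 17.3403 = 62808.8763

62808.8763 $/yr


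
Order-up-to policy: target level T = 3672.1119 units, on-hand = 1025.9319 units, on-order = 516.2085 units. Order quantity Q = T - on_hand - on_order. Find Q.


Inventory position = OH + OO = 1025.9319 + 516.2085 = 1542.1404
Q = 3672.1119 - 1542.1404 = 2129.9715

2129.9715 units


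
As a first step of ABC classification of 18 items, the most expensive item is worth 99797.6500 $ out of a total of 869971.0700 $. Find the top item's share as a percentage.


Top item = 99797.6500
Total = 869971.0700
Percentage = 99797.6500 / 869971.0700 * 100 = 11.4714

11.4714%


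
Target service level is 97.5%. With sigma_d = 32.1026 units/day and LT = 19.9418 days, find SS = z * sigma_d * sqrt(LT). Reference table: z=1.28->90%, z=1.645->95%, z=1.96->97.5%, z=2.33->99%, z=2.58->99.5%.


From the table, SL = 97.5% corresponds to z = 1.96
sqrt(LT) = sqrt(19.9418) = 4.4656
SS = 1.96 * 32.1026 * 4.4656 = 280.9820

280.9820 units


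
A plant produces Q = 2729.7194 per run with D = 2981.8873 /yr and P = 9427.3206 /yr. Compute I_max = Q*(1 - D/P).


D/P = 0.3163
1 - D/P = 0.6837
I_max = 2729.7194 * 0.6837 = 1866.3017

1866.3017 units


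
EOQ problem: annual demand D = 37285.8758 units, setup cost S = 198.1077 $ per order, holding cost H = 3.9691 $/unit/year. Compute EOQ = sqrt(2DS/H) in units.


2*D*S = 2 * 37285.8758 * 198.1077 = 14773238.1944
2*D*S/H = 3722062.4813
EOQ = sqrt(3722062.4813) = 1929.2648

1929.2648 units


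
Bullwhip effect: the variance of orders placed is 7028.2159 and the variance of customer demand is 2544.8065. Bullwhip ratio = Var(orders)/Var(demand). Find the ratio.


BW = 7028.2159 / 2544.8065 = 2.7618

2.7618


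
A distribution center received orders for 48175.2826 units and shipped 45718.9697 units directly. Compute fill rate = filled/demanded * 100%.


FR = 45718.9697 / 48175.2826 * 100 = 94.9013

94.9013%


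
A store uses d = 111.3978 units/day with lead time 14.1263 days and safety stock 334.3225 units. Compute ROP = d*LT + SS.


d*LT = 111.3978 * 14.1263 = 1573.6387
ROP = 1573.6387 + 334.3225 = 1907.9612

1907.9612 units


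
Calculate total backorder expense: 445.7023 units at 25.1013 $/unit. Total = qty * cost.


Total = 445.7023 * 25.1013 = 11187.7071

11187.7071 $


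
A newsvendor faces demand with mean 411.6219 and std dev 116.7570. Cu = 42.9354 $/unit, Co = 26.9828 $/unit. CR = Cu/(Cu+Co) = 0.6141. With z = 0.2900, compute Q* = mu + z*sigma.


CR = Cu/(Cu+Co) = 42.9354/(42.9354+26.9828) = 0.6141
z = 0.2900
Q* = 411.6219 + 0.2900 * 116.7570 = 445.4814

445.4814 units


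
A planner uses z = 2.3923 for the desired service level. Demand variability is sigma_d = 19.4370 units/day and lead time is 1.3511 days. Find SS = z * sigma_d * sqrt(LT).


sqrt(LT) = sqrt(1.3511) = 1.1624
SS = 2.3923 * 19.4370 * 1.1624 = 54.0491

54.0491 units


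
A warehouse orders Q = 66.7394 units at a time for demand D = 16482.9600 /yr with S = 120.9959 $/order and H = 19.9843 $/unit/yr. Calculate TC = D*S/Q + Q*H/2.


Ordering cost = D*S/Q = 29882.9564
Holding cost = Q*H/2 = 666.8701
TC = 29882.9564 + 666.8701 = 30549.8265

30549.8265 $/yr


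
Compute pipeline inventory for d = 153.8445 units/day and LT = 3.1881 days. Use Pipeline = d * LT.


Pipeline = 153.8445 * 3.1881 = 490.4717

490.4717 units


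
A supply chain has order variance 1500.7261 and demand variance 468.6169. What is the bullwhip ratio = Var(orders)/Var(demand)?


BW = 1500.7261 / 468.6169 = 3.2025

3.2025


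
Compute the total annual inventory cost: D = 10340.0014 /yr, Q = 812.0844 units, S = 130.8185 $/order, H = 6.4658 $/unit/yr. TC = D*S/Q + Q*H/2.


Ordering cost = D*S/Q = 1665.6686
Holding cost = Q*H/2 = 2625.3877
TC = 1665.6686 + 2625.3877 = 4291.0562

4291.0562 $/yr


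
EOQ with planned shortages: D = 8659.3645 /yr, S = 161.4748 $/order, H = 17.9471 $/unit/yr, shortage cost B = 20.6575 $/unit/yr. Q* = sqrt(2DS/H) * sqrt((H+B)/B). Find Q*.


sqrt(2DS/H) = 394.7419
sqrt((H+B)/B) = 1.3670
Q* = 394.7419 * 1.3670 = 539.6273

539.6273 units


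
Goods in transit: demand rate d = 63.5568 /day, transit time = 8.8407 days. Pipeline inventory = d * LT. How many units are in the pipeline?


Pipeline = 63.5568 * 8.8407 = 561.8866

561.8866 units


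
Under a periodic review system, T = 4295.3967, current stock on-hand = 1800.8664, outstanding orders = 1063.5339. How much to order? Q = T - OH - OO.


Inventory position = OH + OO = 1800.8664 + 1063.5339 = 2864.4003
Q = 4295.3967 - 2864.4003 = 1430.9964

1430.9964 units


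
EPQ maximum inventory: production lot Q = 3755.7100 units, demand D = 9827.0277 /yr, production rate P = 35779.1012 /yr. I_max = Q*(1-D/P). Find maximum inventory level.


D/P = 0.2747
1 - D/P = 0.7253
I_max = 3755.7100 * 0.7253 = 2724.1730

2724.1730 units


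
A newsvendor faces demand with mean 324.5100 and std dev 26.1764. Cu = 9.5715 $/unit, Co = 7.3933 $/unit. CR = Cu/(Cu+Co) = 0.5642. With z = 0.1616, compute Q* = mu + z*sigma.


CR = Cu/(Cu+Co) = 9.5715/(9.5715+7.3933) = 0.5642
z = 0.1616
Q* = 324.5100 + 0.1616 * 26.1764 = 328.7401

328.7401 units


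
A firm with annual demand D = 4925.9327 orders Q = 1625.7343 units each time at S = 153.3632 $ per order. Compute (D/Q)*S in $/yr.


Number of orders = D/Q = 3.0300
Cost = 3.0300 * 153.3632 = 464.6865

464.6865 $/yr


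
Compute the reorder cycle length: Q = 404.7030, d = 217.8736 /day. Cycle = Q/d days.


Cycle = 404.7030 / 217.8736 = 1.8575

1.8575 days


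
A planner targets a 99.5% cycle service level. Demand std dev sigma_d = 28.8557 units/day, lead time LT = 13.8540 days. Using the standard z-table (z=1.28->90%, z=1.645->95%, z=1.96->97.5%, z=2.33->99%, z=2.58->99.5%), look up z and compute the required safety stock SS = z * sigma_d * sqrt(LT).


From the table, SL = 99.5% corresponds to z = 2.58
sqrt(LT) = sqrt(13.8540) = 3.7221
SS = 2.58 * 28.8557 * 3.7221 = 277.1015

277.1015 units


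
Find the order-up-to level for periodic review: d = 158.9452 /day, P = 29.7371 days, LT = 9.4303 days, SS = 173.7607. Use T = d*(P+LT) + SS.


P + LT = 39.1674
d*(P+LT) = 158.9452 * 39.1674 = 6225.4702
T = 6225.4702 + 173.7607 = 6399.2309

6399.2309 units


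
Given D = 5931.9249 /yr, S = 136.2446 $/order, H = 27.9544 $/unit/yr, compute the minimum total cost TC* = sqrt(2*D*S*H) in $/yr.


2*D*S*H = 45185085.9955
TC* = sqrt(45185085.9955) = 6721.9853

6721.9853 $/yr


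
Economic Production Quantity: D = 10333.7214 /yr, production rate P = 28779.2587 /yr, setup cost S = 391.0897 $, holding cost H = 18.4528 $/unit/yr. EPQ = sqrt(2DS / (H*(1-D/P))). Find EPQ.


1 - D/P = 1 - 0.3591 = 0.6409
H*(1-D/P) = 11.8270
2DS = 8082824.0044
EPQ = sqrt(683422.2922) = 826.6936

826.6936 units


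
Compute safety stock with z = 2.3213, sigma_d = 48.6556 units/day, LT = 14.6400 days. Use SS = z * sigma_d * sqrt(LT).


sqrt(LT) = sqrt(14.6400) = 3.8262
SS = 2.3213 * 48.6556 * 3.8262 = 432.1501

432.1501 units


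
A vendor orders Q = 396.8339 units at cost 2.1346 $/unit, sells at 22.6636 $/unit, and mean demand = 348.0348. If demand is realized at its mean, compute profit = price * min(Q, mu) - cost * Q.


Sales at mu = min(396.8339, 348.0348) = 348.0348
Revenue = 22.6636 * 348.0348 = 7887.7215
Total cost = 2.1346 * 396.8339 = 847.0816
Profit = 7887.7215 - 847.0816 = 7040.6399

7040.6399 $


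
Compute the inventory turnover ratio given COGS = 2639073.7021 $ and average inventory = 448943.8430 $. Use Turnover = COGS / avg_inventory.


Turnover = 2639073.7021 / 448943.8430 = 5.8784

5.8784


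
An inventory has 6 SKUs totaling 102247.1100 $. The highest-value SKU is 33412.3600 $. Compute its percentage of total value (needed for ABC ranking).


Top item = 33412.3600
Total = 102247.1100
Percentage = 33412.3600 / 102247.1100 * 100 = 32.6780

32.6780%


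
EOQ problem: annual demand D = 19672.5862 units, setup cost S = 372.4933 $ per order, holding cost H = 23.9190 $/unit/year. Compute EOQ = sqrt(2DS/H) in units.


2*D*S = 2 * 19672.5862 * 372.4933 = 14655813.1063
2*D*S/H = 612726.8325
EOQ = sqrt(612726.8325) = 782.7687

782.7687 units


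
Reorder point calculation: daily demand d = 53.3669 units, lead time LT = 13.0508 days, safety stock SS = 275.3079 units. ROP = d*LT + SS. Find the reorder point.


d*LT = 53.3669 * 13.0508 = 696.4807
ROP = 696.4807 + 275.3079 = 971.7886

971.7886 units


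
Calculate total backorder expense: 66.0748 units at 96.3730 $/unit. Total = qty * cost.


Total = 66.0748 * 96.3730 = 6367.8267

6367.8267 $


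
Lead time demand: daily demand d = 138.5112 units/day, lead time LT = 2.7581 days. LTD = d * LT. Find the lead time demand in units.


LTD = 138.5112 * 2.7581 = 382.0277

382.0277 units


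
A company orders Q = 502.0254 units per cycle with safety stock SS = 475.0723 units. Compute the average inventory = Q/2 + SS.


Q/2 = 251.0127
Avg = 251.0127 + 475.0723 = 726.0850

726.0850 units


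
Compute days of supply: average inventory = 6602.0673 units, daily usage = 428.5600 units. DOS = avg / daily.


DOS = 6602.0673 / 428.5600 = 15.4052

15.4052 days


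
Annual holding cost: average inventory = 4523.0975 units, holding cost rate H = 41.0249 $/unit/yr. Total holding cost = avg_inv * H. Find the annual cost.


Cost = 4523.0975 * 41.0249 = 185559.6226

185559.6226 $/yr


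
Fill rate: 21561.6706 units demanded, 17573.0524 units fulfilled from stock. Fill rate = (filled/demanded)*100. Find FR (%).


FR = 17573.0524 / 21561.6706 * 100 = 81.5013

81.5013%


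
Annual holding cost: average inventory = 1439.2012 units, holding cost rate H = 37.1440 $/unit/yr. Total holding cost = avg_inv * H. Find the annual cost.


Cost = 1439.2012 * 37.1440 = 53457.6894

53457.6894 $/yr


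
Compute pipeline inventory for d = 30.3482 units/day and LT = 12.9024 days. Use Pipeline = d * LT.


Pipeline = 30.3482 * 12.9024 = 391.5646

391.5646 units


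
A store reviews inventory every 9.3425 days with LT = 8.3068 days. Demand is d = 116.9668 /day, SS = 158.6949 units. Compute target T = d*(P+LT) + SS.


P + LT = 17.6493
d*(P+LT) = 116.9668 * 17.6493 = 2064.3821
T = 2064.3821 + 158.6949 = 2223.0770

2223.0770 units


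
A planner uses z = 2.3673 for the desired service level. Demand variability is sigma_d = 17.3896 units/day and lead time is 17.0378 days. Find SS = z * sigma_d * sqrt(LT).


sqrt(LT) = sqrt(17.0378) = 4.1277
SS = 2.3673 * 17.3896 * 4.1277 = 169.9220

169.9220 units


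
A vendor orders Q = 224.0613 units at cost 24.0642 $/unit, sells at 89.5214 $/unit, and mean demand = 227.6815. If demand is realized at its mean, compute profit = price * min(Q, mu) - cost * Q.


Sales at mu = min(224.0613, 227.6815) = 224.0613
Revenue = 89.5214 * 224.0613 = 20058.2813
Total cost = 24.0642 * 224.0613 = 5391.8559
Profit = 20058.2813 - 5391.8559 = 14666.4253

14666.4253 $


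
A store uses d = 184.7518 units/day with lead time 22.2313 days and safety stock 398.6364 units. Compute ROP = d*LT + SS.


d*LT = 184.7518 * 22.2313 = 4107.2727
ROP = 4107.2727 + 398.6364 = 4505.9091

4505.9091 units


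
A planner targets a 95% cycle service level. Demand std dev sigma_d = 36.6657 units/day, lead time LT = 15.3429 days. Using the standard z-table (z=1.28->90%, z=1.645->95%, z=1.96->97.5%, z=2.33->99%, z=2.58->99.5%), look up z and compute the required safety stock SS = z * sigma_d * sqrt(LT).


From the table, SL = 95% corresponds to z = 1.645
sqrt(LT) = sqrt(15.3429) = 3.9170
SS = 1.645 * 36.6657 * 3.9170 = 236.2542

236.2542 units


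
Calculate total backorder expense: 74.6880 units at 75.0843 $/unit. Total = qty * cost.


Total = 74.6880 * 75.0843 = 5607.8962

5607.8962 $


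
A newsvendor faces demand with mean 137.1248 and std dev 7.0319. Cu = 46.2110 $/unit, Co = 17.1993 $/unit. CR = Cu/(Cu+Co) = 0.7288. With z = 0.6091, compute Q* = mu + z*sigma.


CR = Cu/(Cu+Co) = 46.2110/(46.2110+17.1993) = 0.7288
z = 0.6091
Q* = 137.1248 + 0.6091 * 7.0319 = 141.4079

141.4079 units


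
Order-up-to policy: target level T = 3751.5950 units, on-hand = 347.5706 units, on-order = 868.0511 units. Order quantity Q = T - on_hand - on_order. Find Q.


Inventory position = OH + OO = 347.5706 + 868.0511 = 1215.6217
Q = 3751.5950 - 1215.6217 = 2535.9733

2535.9733 units


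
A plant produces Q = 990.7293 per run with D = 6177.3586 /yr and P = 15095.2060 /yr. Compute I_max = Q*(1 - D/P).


D/P = 0.4092
1 - D/P = 0.5908
I_max = 990.7293 * 0.5908 = 585.2966

585.2966 units


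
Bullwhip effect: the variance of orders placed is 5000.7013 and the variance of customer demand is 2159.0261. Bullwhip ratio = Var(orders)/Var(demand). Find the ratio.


BW = 5000.7013 / 2159.0261 = 2.3162

2.3162


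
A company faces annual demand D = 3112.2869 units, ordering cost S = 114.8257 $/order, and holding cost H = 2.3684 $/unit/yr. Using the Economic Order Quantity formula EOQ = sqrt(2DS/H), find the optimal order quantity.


2*D*S = 2 * 3112.2869 * 114.8257 = 714741.0438
2*D*S/H = 301782.2343
EOQ = sqrt(301782.2343) = 549.3471

549.3471 units


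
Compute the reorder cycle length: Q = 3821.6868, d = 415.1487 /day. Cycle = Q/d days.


Cycle = 3821.6868 / 415.1487 = 9.2056

9.2056 days


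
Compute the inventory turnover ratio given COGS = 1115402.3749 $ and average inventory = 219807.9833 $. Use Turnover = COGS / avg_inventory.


Turnover = 1115402.3749 / 219807.9833 = 5.0744

5.0744


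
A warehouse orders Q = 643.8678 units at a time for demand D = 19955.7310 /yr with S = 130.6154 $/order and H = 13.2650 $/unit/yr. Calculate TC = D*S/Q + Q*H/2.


Ordering cost = D*S/Q = 4048.2313
Holding cost = Q*H/2 = 4270.4532
TC = 4048.2313 + 4270.4532 = 8318.6845

8318.6845 $/yr


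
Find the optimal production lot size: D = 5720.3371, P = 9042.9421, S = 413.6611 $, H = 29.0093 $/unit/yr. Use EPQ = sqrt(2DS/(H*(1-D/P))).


1 - D/P = 1 - 0.6326 = 0.3674
H*(1-D/P) = 10.6587
2DS = 4732561.8743
EPQ = sqrt(444007.2763) = 666.3387

666.3387 units


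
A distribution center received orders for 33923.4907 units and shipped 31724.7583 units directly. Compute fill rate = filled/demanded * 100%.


FR = 31724.7583 / 33923.4907 * 100 = 93.5186

93.5186%


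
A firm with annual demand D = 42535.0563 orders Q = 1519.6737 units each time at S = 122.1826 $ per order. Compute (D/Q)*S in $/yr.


Number of orders = D/Q = 27.9896
Cost = 27.9896 * 122.1826 = 3419.8419

3419.8419 $/yr


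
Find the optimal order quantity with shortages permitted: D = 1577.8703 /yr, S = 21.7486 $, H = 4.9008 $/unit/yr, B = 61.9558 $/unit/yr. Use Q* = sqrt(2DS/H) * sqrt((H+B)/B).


sqrt(2DS/H) = 118.3403
sqrt((H+B)/B) = 1.0388
Q* = 118.3403 * 1.0388 = 122.9317

122.9317 units


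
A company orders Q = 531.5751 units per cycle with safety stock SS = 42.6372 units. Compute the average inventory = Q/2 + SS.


Q/2 = 265.7876
Avg = 265.7876 + 42.6372 = 308.4248

308.4248 units


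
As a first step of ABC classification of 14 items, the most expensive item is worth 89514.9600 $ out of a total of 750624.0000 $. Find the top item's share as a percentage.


Top item = 89514.9600
Total = 750624.0000
Percentage = 89514.9600 / 750624.0000 * 100 = 11.9254

11.9254%


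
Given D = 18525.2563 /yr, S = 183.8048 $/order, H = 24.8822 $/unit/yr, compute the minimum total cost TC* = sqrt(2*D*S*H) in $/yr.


2*D*S*H = 169449326.1480
TC* = sqrt(169449326.1480) = 13017.2703

13017.2703 $/yr


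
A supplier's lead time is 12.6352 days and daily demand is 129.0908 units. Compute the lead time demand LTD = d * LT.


LTD = 129.0908 * 12.6352 = 1631.0881

1631.0881 units


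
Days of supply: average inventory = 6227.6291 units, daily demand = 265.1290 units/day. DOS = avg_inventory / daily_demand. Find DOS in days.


DOS = 6227.6291 / 265.1290 = 23.4891

23.4891 days


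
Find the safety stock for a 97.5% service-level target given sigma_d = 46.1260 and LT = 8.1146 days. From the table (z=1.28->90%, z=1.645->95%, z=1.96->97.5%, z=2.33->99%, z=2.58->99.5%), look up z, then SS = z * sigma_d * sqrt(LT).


From the table, SL = 97.5% corresponds to z = 1.96
sqrt(LT) = sqrt(8.1146) = 2.8486
SS = 1.96 * 46.1260 * 2.8486 = 257.5345

257.5345 units


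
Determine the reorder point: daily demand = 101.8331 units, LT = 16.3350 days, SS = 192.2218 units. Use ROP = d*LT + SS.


d*LT = 101.8331 * 16.3350 = 1663.4437
ROP = 1663.4437 + 192.2218 = 1855.6655

1855.6655 units


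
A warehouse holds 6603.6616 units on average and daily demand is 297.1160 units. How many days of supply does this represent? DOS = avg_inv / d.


DOS = 6603.6616 / 297.1160 = 22.2259

22.2259 days


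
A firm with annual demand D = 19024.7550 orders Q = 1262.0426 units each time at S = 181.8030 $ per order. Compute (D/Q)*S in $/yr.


Number of orders = D/Q = 15.0746
Cost = 15.0746 * 181.8030 = 2740.6028

2740.6028 $/yr


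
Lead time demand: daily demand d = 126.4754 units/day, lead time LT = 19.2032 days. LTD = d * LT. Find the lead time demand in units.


LTD = 126.4754 * 19.2032 = 2428.7324

2428.7324 units


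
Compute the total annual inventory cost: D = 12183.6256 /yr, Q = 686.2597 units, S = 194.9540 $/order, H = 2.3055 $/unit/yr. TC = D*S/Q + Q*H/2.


Ordering cost = D*S/Q = 3461.1482
Holding cost = Q*H/2 = 791.0859
TC = 3461.1482 + 791.0859 = 4252.2341

4252.2341 $/yr


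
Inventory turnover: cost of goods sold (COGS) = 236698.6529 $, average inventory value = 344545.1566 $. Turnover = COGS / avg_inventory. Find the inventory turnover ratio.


Turnover = 236698.6529 / 344545.1566 = 0.6870

0.6870


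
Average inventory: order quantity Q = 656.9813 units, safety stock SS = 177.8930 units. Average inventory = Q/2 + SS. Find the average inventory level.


Q/2 = 328.4907
Avg = 328.4907 + 177.8930 = 506.3836

506.3836 units


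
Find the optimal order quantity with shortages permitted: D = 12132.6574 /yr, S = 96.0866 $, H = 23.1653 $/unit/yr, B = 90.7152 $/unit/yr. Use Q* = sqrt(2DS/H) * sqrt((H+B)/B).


sqrt(2DS/H) = 317.2528
sqrt((H+B)/B) = 1.1204
Q* = 317.2528 * 1.1204 = 355.4595

355.4595 units


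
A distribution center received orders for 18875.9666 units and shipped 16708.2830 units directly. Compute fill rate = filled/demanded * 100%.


FR = 16708.2830 / 18875.9666 * 100 = 88.5162

88.5162%


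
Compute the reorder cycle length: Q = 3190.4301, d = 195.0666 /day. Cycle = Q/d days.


Cycle = 3190.4301 / 195.0666 = 16.3556

16.3556 days


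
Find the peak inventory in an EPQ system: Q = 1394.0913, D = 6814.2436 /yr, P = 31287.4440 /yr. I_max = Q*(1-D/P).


D/P = 0.2178
1 - D/P = 0.7822
I_max = 1394.0913 * 0.7822 = 1090.4654

1090.4654 units


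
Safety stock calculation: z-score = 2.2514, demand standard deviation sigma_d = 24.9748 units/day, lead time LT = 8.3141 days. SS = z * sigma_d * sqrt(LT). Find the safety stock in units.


sqrt(LT) = sqrt(8.3141) = 2.8834
SS = 2.2514 * 24.9748 * 2.8834 = 162.1296

162.1296 units


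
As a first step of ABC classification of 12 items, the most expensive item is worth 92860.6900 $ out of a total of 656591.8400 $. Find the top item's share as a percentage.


Top item = 92860.6900
Total = 656591.8400
Percentage = 92860.6900 / 656591.8400 * 100 = 14.1428

14.1428%


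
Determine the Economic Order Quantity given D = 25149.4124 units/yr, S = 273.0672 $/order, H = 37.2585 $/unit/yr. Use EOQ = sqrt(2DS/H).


2*D*S = 2 * 25149.4124 * 273.0672 = 13734959.2514
2*D*S/H = 368639.6192
EOQ = sqrt(368639.6192) = 607.1570

607.1570 units


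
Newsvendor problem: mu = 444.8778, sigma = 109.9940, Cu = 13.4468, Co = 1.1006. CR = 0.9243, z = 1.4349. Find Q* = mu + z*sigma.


CR = Cu/(Cu+Co) = 13.4468/(13.4468+1.1006) = 0.9243
z = 1.4349
Q* = 444.8778 + 1.4349 * 109.9940 = 602.7082

602.7082 units


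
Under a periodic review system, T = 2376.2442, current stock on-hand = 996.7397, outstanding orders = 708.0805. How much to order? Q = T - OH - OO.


Inventory position = OH + OO = 996.7397 + 708.0805 = 1704.8202
Q = 2376.2442 - 1704.8202 = 671.4240

671.4240 units


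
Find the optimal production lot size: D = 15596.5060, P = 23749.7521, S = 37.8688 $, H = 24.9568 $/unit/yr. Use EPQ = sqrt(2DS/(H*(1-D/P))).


1 - D/P = 1 - 0.6567 = 0.3433
H*(1-D/P) = 8.5676
2DS = 1181241.9328
EPQ = sqrt(137872.7653) = 371.3122

371.3122 units


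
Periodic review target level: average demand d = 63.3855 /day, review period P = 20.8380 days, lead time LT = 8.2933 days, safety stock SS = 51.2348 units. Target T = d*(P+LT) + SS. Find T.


P + LT = 29.1313
d*(P+LT) = 63.3855 * 29.1313 = 1846.5020
T = 1846.5020 + 51.2348 = 1897.7368

1897.7368 units


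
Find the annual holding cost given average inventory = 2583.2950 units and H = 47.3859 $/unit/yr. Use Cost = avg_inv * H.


Cost = 2583.2950 * 47.3859 = 122411.7585

122411.7585 $/yr


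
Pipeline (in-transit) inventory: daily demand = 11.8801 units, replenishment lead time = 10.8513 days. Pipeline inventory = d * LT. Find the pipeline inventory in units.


Pipeline = 11.8801 * 10.8513 = 128.9145

128.9145 units


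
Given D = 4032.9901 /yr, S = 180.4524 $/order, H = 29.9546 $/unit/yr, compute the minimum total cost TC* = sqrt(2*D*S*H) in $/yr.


2*D*S*H = 43599683.7062
TC* = sqrt(43599683.7062) = 6603.0057

6603.0057 $/yr


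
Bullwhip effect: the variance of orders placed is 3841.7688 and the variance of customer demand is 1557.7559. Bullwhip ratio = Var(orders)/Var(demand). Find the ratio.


BW = 3841.7688 / 1557.7559 = 2.4662

2.4662


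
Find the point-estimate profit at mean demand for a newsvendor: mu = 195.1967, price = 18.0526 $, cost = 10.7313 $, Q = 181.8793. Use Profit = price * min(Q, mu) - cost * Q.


Sales at mu = min(181.8793, 195.1967) = 181.8793
Revenue = 18.0526 * 181.8793 = 3283.3943
Total cost = 10.7313 * 181.8793 = 1951.8013
Profit = 3283.3943 - 1951.8013 = 1331.5929

1331.5929 $


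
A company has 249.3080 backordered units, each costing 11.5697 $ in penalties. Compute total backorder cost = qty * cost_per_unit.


Total = 249.3080 * 11.5697 = 2884.4188

2884.4188 $


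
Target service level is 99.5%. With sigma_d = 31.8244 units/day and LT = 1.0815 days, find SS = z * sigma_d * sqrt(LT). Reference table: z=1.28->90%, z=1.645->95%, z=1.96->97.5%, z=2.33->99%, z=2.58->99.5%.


From the table, SL = 99.5% corresponds to z = 2.58
sqrt(LT) = sqrt(1.0815) = 1.0400
SS = 2.58 * 31.8244 * 1.0400 = 85.3873

85.3873 units


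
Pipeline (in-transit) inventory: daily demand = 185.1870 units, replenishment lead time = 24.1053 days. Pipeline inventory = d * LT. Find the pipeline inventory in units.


Pipeline = 185.1870 * 24.1053 = 4463.9882

4463.9882 units


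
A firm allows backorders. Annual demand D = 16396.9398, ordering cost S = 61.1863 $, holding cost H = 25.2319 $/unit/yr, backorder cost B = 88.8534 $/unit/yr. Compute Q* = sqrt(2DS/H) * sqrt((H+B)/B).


sqrt(2DS/H) = 281.9996
sqrt((H+B)/B) = 1.1331
Q* = 281.9996 * 1.1331 = 319.5408

319.5408 units


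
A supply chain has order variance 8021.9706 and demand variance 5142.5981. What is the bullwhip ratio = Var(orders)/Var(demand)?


BW = 8021.9706 / 5142.5981 = 1.5599

1.5599


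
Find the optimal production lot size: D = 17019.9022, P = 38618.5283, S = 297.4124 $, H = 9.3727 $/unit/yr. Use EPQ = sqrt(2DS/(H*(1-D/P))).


1 - D/P = 1 - 0.4407 = 0.5593
H*(1-D/P) = 5.2420
2DS = 10123859.9221
EPQ = sqrt(1931305.6192) = 1389.7142

1389.7142 units


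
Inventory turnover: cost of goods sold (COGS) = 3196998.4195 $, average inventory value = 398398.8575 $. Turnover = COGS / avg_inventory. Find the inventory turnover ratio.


Turnover = 3196998.4195 / 398398.8575 = 8.0246

8.0246


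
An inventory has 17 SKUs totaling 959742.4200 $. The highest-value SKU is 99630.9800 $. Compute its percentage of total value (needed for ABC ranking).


Top item = 99630.9800
Total = 959742.4200
Percentage = 99630.9800 / 959742.4200 * 100 = 10.3810

10.3810%


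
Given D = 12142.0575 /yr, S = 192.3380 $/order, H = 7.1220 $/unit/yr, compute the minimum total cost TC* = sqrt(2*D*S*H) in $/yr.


2*D*S*H = 33265139.2656
TC* = sqrt(33265139.2656) = 5767.5939

5767.5939 $/yr


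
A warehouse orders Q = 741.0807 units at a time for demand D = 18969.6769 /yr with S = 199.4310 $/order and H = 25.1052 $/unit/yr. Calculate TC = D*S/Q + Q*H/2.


Ordering cost = D*S/Q = 5104.8983
Holding cost = Q*H/2 = 9302.4896
TC = 5104.8983 + 9302.4896 = 14407.3879

14407.3879 $/yr


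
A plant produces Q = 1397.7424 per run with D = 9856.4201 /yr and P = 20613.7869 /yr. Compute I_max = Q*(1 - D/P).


D/P = 0.4781
1 - D/P = 0.5219
I_max = 1397.7424 * 0.5219 = 729.4161

729.4161 units


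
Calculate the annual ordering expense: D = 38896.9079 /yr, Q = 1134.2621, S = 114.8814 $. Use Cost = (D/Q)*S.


Number of orders = D/Q = 34.2927
Cost = 34.2927 * 114.8814 = 3939.5932

3939.5932 $/yr


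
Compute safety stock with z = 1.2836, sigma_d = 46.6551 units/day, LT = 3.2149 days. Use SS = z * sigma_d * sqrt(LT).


sqrt(LT) = sqrt(3.2149) = 1.7930
SS = 1.2836 * 46.6551 * 1.7930 = 107.3773

107.3773 units


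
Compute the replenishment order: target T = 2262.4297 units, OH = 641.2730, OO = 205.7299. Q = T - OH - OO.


Inventory position = OH + OO = 641.2730 + 205.7299 = 847.0029
Q = 2262.4297 - 847.0029 = 1415.4268

1415.4268 units


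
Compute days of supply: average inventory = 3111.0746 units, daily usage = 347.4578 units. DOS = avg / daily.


DOS = 3111.0746 / 347.4578 = 8.9538

8.9538 days


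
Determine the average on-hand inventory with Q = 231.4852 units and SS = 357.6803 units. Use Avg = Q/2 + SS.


Q/2 = 115.7426
Avg = 115.7426 + 357.6803 = 473.4229

473.4229 units


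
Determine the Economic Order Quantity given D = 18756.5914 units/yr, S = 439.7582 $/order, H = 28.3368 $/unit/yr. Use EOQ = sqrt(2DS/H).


2*D*S = 2 * 18756.5914 * 439.7582 = 16496729.7444
2*D*S/H = 582166.2906
EOQ = sqrt(582166.2906) = 762.9982

762.9982 units


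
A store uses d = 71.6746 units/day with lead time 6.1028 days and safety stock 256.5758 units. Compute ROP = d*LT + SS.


d*LT = 71.6746 * 6.1028 = 437.4157
ROP = 437.4157 + 256.5758 = 693.9915

693.9915 units


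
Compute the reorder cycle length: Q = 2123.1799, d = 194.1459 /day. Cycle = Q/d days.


Cycle = 2123.1799 / 194.1459 = 10.9360

10.9360 days


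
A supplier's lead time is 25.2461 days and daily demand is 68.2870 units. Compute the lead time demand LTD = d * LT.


LTD = 68.2870 * 25.2461 = 1723.9804

1723.9804 units


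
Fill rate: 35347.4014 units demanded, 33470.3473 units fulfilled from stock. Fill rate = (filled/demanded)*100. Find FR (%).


FR = 33470.3473 / 35347.4014 * 100 = 94.6897

94.6897%


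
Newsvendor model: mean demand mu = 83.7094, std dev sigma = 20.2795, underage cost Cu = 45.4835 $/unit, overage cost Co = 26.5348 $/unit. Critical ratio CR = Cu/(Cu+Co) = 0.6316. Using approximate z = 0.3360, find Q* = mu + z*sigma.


CR = Cu/(Cu+Co) = 45.4835/(45.4835+26.5348) = 0.6316
z = 0.3360
Q* = 83.7094 + 0.3360 * 20.2795 = 90.5233

90.5233 units


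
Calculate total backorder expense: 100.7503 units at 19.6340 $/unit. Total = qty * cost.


Total = 100.7503 * 19.6340 = 1978.1314

1978.1314 $


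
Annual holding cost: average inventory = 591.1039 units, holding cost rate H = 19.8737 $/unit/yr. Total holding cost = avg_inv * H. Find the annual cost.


Cost = 591.1039 * 19.8737 = 11747.4216

11747.4216 $/yr


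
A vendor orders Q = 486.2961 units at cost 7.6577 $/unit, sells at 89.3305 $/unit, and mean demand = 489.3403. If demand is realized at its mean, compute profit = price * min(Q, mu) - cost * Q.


Sales at mu = min(486.2961, 489.3403) = 486.2961
Revenue = 89.3305 * 486.2961 = 43441.0738
Total cost = 7.6577 * 486.2961 = 3723.9096
Profit = 43441.0738 - 3723.9096 = 39717.1641

39717.1641 $


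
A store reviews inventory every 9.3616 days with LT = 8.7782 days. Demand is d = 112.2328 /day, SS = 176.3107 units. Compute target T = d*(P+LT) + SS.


P + LT = 18.1398
d*(P+LT) = 112.2328 * 18.1398 = 2035.8805
T = 2035.8805 + 176.3107 = 2212.1912

2212.1912 units
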